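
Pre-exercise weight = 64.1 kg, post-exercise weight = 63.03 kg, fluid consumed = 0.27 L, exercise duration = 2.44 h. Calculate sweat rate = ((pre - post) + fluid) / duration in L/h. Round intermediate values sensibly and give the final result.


Weight loss = 64.1 - 63.03 = 1.07 kg (approx L)
Total sweat = 1.07 + 0.27 = 1.34 L
Sweat rate = 1.34 / 2.44 = 0.549 L/h

0.549 L/h


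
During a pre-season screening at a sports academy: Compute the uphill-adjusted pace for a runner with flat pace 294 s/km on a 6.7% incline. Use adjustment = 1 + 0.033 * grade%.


Adjustment factor = 1 + 0.033 * 6.7 = 1.2211
Grade-adjusted pace = 294 * 1.2211 = 359.0 s/km

359.0 s/km


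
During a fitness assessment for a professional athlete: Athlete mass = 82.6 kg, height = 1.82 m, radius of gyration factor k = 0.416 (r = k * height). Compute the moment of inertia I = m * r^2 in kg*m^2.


r = k * height = 0.416 * 1.82 = 0.75712 m
r^2 = 0.75712^2 = 0.573231
I = 82.6 * 0.573231 = 47.349 kg*m^2

47.349 kg*m^2


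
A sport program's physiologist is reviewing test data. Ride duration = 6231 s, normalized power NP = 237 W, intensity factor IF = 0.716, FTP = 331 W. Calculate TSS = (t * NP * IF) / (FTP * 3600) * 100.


Numerator = 6231 * 237 * 0.716 = 1057350.852
Denominator = 331 * 3600 = 1191600
TSS = 1057350.852 / 1191600 * 100
= 88.73

88.73 TSS


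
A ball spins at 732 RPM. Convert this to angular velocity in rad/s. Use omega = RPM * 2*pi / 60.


omega = 732 * 2 * pi / 60
= 732 * 6.28318531 / 60
= 4599.292 / 60
= 76.655 rad/s

76.655 rad/s


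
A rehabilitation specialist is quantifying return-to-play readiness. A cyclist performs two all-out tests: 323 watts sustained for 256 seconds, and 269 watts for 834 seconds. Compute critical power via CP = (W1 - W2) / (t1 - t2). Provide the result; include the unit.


W1 = P1 * t1 = 323 * 256 = 82688 J
W2 = P2 * t2 = 269 * 834 = 224346 J
CP = (82688 - 224346) / (256 - 834)
= 245.08 W

245.08 W


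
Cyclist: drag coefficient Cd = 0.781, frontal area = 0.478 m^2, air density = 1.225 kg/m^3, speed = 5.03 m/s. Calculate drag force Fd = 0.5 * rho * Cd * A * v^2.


v^2 = 5.03^2 = 25.3009
Fd = 0.5 * 1.225 * 0.781 * 0.478 * 25.3009
= 5.785 N

5.785 N


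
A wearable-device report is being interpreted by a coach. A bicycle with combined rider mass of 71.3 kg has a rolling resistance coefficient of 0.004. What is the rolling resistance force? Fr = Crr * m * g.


Fr = 0.004 * 71.3 * 9.81
= 0.2852 * 9.81
= 2.798 N

2.798 N


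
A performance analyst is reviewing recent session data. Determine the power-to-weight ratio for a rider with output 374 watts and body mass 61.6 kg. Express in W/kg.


P/W = 374 / 61.6 = 6.071 W/kg

6.071 W/kg


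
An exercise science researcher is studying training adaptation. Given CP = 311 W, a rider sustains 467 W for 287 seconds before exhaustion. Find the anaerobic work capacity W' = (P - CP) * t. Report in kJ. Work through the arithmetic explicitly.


Excess power = 467 - 311 = 156 W
Work above CP = 156 * 287 = 44772 J
W' = 44.772 kJ

44.772 kJ


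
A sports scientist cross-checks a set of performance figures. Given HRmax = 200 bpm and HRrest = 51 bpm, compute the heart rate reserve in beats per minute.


Heart rate reserve = maximum HR minus resting HR
HRR = 200 - 51 = 149 bpm

149 bpm


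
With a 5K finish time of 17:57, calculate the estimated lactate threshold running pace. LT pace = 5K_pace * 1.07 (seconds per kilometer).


Race duration = 1077 s for 5 km
Average pace = 1077 / 5 = 215.4 s/km
LT pace = 215.4 * 1.07
= 230.48 s/km

230.48 s/km


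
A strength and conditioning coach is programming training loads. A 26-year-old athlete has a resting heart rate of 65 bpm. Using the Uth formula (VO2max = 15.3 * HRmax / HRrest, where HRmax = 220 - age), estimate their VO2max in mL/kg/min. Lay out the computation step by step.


HRmax = 220 - 26 = 194 bpm
Ratio = HRmax / HRrest = 194 / 65 = 2.9846
VO2max = 15.3 * 2.9846 = 45.66 mL/kg/min

45.66 mL/kg/min


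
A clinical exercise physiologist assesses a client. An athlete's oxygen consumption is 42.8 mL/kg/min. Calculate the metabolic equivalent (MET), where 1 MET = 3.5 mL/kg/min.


MET = VO2 / 3.5
= 42.8 / 3.5
= 12.23 METs

12.23 METs


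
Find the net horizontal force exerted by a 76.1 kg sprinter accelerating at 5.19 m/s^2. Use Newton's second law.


Newton's second law: F = m * a
F = 76.1 * 5.19 = 394.96 N

394.96 N


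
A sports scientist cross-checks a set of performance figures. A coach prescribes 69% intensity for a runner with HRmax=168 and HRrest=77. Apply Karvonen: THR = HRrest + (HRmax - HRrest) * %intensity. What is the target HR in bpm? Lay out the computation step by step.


Heart rate reserve = 168 - 77 = 91
Intensity fraction = 69 / 100 = 0.69
THR = 77 + 91 * 0.69 = 139.79 bpm

139.79 bpm


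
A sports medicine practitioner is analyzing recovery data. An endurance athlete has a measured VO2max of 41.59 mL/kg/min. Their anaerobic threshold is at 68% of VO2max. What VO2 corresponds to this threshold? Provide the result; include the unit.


Anaerobic threshold VO2 = VO2max * 68%
= 41.59 * 0.68
= 28.28 mL/kg/min

28.28 mL/kg/min


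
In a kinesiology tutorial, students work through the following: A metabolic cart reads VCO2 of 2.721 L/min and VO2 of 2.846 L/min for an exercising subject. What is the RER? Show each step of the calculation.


RER = VCO2 / VO2 = 2.721 / 2.846 = 0.9561

0.9561


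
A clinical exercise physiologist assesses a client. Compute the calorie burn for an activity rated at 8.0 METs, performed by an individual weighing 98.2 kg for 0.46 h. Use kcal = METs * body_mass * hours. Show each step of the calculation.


Product of METs and mass = 8.0 * 98.2 = 785.6
Total kcal = 785.6 * 0.46 = 361.38 kcal

361.38 kcal


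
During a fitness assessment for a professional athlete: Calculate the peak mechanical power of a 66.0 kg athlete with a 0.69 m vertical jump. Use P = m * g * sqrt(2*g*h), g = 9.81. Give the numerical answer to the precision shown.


First, sqrt(2gh) = sqrt(2 * 9.81 * 0.69)
= sqrt(13.5378) = 3.679375 m/s
Power = 66.0 * 9.81 * 3.679375 = 2382.25 W

2382.25 W


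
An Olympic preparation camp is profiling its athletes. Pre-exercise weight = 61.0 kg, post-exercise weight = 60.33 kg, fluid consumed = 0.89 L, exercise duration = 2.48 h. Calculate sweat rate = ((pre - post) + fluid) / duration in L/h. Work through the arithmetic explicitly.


Weight loss = 61.0 - 60.33 = 0.67 kg (approx L)
Total sweat = 0.67 + 0.89 = 1.56 L
Sweat rate = 1.56 / 2.48 = 0.629 L/h

0.629 L/h


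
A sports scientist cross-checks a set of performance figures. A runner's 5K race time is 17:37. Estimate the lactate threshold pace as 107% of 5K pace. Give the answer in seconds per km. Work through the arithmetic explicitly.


Total race time = 17*60 + 37 = 1057 seconds
5K pace = 1057 / 5 = 211.4 sec/km
LT pace = 211.4 * 1.07 = 226.2 sec/km

226.2 s/km


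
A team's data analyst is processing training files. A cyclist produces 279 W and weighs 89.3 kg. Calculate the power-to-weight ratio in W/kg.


P/W = power / mass
= 279 / 89.3
= 3.124 W/kg

3.124 W/kg


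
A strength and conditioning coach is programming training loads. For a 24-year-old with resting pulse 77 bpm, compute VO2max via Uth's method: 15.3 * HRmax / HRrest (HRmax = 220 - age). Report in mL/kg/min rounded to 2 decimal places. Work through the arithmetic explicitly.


Step 1: HRmax = 220 - 24 = 196 bpm
Step 2: Ratio = 196 / 77 = 2.5455
Step 3: VO2max = 15.3 * 2.5455 = 38.95 mL/kg/min

38.95 mL/kg/min


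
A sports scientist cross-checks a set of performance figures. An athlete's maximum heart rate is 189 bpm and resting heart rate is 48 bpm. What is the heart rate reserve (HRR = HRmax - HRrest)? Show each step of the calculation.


HRR = HRmax - HRrest
= 189 - 48
= 141 bpm

141 bpm


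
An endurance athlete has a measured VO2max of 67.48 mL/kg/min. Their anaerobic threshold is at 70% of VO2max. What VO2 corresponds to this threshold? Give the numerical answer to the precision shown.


Anaerobic threshold VO2 = VO2max * 70%
= 67.48 * 0.7
= 47.24 mL/kg/min

47.24 mL/kg/min


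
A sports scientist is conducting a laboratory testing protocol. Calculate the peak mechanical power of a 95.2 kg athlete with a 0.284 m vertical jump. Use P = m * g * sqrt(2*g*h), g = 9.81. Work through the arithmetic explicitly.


First, sqrt(2gh) = sqrt(2 * 9.81 * 0.284)
= sqrt(5.57208) = 2.360525 m/s
Power = 95.2 * 9.81 * 2.360525 = 2204.52 W

2204.52 W


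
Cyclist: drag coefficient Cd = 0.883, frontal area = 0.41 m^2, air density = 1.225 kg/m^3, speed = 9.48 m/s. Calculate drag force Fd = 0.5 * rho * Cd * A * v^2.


v^2 = 9.48^2 = 89.8704
Fd = 0.5 * 1.225 * 0.883 * 0.41 * 89.8704
= 19.928 N

19.928 N


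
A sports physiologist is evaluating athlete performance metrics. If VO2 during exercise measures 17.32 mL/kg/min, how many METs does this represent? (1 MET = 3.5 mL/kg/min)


METs = VO2 / 3.5 = 17.32 / 3.5 = 4.95

4.95 METs


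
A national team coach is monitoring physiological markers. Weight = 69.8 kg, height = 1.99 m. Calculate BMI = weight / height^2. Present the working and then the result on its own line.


height^2 = 1.99^2 = 3.9601
BMI = 69.8 / 3.9601 = 17.63 kg/m^2

17.63 kg/m^2


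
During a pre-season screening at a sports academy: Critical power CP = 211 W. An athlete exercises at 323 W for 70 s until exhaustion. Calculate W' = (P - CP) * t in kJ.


P - CP = 323 - 211 = 112 W
W' = 112 * 70 = 7840 J
= 7840 / 1000 = 7.84 kJ

7.84 kJ


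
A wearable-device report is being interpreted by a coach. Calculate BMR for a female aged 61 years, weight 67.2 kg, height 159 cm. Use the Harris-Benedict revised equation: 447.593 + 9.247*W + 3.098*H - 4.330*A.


Substituting values:
W term = 9.247 * 67.2 = 621.3984
H term = 3.098 * 159 = 492.582
A term = 4.330 * 61 = 264.13
BMR = 1297.44 kcal/day

1297.44 kcal/day


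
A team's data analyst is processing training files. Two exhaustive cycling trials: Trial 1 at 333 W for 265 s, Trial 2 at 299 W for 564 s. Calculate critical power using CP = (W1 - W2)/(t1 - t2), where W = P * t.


W1 = 333 * 265 = 88245 J
W2 = 299 * 564 = 168636 J
CP = (88245 - 168636) / (265 - 564)
= -80391 / -299
= 268.87 W

268.87 W


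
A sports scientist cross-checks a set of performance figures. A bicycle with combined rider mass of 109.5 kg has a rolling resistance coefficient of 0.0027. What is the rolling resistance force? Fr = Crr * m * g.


Fr = 0.0027 * 109.5 * 9.81
= 0.29565 * 9.81
= 2.9 N

2.9 N


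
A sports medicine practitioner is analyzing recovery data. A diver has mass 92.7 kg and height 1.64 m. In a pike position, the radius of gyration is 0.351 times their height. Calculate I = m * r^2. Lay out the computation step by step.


r = 0.351 * 1.64 = 0.57564 m
I = m * r^2 = 92.7 * 0.331361 = 30.717 kg*m^2

30.717 kg*m^2


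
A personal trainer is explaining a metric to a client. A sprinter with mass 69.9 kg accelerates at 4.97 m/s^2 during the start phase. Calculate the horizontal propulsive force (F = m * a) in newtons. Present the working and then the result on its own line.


F = m * a
= 69.9 * 4.97
= 347.4 N

347.4 N


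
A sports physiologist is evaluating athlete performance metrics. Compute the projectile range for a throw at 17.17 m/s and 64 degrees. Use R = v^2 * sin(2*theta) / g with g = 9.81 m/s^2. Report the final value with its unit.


Two times the angle = 128 degrees
sin(128) = 0.788011
R = 294.8089 * 0.788011 / 9.81 = 23.681 m

23.681 m


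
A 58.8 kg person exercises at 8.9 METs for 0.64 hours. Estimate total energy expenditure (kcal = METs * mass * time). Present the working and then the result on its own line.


Energy = METs * mass(kg) * time(h)
= 8.9 * 58.8 * 0.64
= 334.92 kcal

334.92 kcal


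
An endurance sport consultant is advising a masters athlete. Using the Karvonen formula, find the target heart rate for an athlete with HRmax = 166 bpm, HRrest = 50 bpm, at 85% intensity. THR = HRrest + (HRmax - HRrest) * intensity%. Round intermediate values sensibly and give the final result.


HRR = 166 - 50 = 116
THR = 50 + 116 * 0.85
= 50 + 98.6
= 148.6 bpm

148.6 bpm


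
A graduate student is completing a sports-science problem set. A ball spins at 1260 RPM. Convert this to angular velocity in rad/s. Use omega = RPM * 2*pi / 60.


omega = 1260 * 2 * pi / 60
= 1260 * 6.28318531 / 60
= 7916.813 / 60
= 131.947 rad/s

131.947 rad/s


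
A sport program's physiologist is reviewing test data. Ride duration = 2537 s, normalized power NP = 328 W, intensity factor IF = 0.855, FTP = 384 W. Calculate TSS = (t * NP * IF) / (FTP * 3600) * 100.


Numerator = 2537 * 328 * 0.855 = 711476.28
Denominator = 384 * 3600 = 1382400
TSS = 711476.28 / 1382400 * 100
= 51.47

51.47 TSS


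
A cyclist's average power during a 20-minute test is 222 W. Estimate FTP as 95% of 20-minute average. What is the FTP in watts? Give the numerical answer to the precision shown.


FTP = 20-min power * 0.95
= 222 * 0.95
= 210.9 W

210.9 W


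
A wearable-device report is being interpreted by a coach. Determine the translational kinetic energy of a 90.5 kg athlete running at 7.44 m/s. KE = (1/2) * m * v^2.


KE = 0.5 * m * v^2
= 0.5 * 90.5 * 7.44^2
= 0.5 * 90.5 * 55.3536
= 2504.75 J

2504.75 J


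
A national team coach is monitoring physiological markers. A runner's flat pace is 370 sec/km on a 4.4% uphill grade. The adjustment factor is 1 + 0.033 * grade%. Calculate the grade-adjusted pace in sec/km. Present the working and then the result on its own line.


Factor = 1 + 0.033 * 4.4 = 1.1452
Adjusted pace = 370 * 1.1452
= 423.72 sec/km

423.72 s/km


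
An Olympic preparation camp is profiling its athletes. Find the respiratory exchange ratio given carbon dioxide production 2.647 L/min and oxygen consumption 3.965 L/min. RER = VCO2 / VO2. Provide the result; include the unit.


VCO2 = 2.647 L/min
VO2 = 3.965 L/min
RER = 2.647 / 3.965 = 0.6676

0.6676


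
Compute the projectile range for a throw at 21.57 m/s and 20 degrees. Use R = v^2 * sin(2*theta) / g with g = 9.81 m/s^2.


Two times the angle = 40 degrees
sin(40) = 0.642788
R = 465.2649 * 0.642788 / 9.81 = 30.486 m

30.486 m


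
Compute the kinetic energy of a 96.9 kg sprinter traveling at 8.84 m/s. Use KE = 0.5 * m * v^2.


Velocity squared = 78.1456
KE = 0.5 * 96.9 * 78.1456 = 3786.15 J

3786.15 J


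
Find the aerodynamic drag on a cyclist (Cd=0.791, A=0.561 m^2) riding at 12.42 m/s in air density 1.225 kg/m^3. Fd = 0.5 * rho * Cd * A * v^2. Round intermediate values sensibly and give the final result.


Fd = 0.5 * 1.225 * 0.791 * 0.561 * 12.42^2
= 0.5 * 1.225 * 0.791 * 0.561 * 154.2564
= 41.927 N

41.927 N


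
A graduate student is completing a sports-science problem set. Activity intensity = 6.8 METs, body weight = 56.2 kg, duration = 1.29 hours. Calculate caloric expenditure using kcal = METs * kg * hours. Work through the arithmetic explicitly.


kcal = 6.8 * 56.2 * 1.29
= 382.16 * 1.29
= 492.99 kcal

492.99 kcal


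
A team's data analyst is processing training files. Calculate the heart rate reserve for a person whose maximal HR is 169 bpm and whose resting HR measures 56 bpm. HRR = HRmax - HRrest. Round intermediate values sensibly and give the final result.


HRmax = 169 bpm
HRrest = 56 bpm
HRR = 169 - 56 = 113 bpm

113 bpm


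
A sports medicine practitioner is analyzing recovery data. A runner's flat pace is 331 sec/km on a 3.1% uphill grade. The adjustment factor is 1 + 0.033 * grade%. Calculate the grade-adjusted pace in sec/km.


Factor = 1 + 0.033 * 3.1 = 1.1023
Adjusted pace = 331 * 1.1023
= 364.86 sec/km

364.86 s/km


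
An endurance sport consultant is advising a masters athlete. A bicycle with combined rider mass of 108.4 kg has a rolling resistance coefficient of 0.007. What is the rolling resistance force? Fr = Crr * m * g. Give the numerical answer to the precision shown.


Fr = 0.007 * 108.4 * 9.81
= 0.7588 * 9.81
= 7.444 N

7.444 N


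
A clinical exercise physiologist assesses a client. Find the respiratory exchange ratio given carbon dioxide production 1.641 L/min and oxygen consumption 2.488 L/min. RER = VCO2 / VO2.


VCO2 = 1.641 L/min
VO2 = 2.488 L/min
RER = 1.641 / 2.488 = 0.6596

0.6596


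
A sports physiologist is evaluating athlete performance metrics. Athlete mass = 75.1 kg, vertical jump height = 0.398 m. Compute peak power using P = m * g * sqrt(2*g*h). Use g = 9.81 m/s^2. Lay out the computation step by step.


sqrt(2 * 9.81 * 0.398) = sqrt(7.80876) = 2.794416 m/s
P = 75.1 * 9.81 * 2.794416
= 2058.73 W

2058.73 W


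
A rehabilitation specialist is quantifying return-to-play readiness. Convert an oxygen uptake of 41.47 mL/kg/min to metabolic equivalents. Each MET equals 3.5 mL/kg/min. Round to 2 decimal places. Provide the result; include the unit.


One MET = 3.5 mL/kg/min
Number of METs = 41.47 / 3.5
= 11.85 METs

11.85 METs


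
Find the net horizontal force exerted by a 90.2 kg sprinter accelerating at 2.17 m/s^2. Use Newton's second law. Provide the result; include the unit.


Newton's second law: F = m * a
F = 90.2 * 2.17 = 195.73 N

195.73 N


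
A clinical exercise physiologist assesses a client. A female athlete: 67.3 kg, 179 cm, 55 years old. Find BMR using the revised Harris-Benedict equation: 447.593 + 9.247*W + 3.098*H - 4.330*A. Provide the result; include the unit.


Intercept = 447.593
Weight contribution = 9.247 * 67.3 = 622.3231
Height contribution = 3.098 * 179 = 554.542
Age contribution = 4.33 * 55 = 238.15
BMR = 447.593 + 622.3231 + 554.542 - 238.15
= 1386.31 kcal/day

1386.31 kcal/day


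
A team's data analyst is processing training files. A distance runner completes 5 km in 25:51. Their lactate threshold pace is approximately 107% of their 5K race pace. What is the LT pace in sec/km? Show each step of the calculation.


Convert to seconds: 25 min 51 s = 1551 s
Pace per km = 1551 / 5 = 310.2 s/km
LT pace = 310.2 * 1.07 = 331.91 s/km

331.91 s/km


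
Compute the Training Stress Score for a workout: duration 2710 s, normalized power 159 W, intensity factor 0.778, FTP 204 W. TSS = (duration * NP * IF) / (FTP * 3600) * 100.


Product = 2710 * 159 * 0.778 = 335232.42
Base = 204 * 3600 = 734400
TSS = 335232.42 / 734400 * 100 = 45.65

45.65 TSS


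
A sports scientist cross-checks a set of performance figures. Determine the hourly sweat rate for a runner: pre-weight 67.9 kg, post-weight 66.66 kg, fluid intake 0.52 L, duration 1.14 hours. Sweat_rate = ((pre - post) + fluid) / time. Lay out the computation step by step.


Mass lost = 67.9 - 66.66 = 1.24 kg
Add fluid consumed: 1.24 + 0.52 = 1.76 L total sweat
Sweat rate = 1.76 / 1.14 = 1.544 L/h

1.544 L/h


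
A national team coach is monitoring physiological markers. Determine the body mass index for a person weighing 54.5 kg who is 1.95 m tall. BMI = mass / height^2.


BMI = mass / height^2
= 54.5 / 1.95^2
= 54.5 / 3.8025
= 14.33 kg/m^2

14.33 kg/m^2


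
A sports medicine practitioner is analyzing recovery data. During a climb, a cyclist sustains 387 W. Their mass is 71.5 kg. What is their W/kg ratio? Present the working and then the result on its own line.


Power-to-weight = 387 W / 71.5 kg
= 5.413 W/kg

5.413 W/kg


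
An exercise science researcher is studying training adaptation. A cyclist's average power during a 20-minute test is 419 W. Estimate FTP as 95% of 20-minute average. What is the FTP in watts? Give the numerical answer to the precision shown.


FTP = 20-min power * 0.95
= 419 * 0.95
= 398.05 W

398.05 W


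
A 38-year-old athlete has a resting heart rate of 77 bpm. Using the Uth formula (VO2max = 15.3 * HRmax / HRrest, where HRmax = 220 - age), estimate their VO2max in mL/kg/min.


HRmax = 220 - 38 = 182 bpm
Ratio = HRmax / HRrest = 182 / 77 = 2.3636
VO2max = 15.3 * 2.3636 = 36.16 mL/kg/min

36.16 mL/kg/min


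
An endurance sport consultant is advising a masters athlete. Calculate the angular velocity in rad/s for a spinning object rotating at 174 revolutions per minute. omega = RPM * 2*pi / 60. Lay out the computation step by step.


omega = RPM * 2*pi / 60
= 174 * 6.28318531 / 60
= 18.221 rad/s

18.221 rad/s


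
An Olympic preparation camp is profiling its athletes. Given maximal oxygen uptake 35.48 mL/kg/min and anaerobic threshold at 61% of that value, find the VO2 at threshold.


Percentage as decimal = 0.61
VO2 at AT = 35.48 * 0.61 = 21.64 mL/kg/min

21.64 mL/kg/min


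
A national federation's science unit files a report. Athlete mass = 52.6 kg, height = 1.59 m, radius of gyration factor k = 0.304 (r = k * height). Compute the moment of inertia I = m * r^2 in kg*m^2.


r = k * height = 0.304 * 1.59 = 0.48336 m
r^2 = 0.48336^2 = 0.233637
I = 52.6 * 0.233637 = 12.289 kg*m^2

12.289 kg*m^2


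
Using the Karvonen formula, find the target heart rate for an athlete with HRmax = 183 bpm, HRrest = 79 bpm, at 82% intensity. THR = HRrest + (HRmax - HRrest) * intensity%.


HRR = 183 - 79 = 104
THR = 79 + 104 * 0.82
= 79 + 85.28
= 164.28 bpm

164.28 bpm


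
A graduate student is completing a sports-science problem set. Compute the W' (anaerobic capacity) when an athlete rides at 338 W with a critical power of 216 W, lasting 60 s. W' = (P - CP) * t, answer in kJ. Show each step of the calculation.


Above-CP power = 122 W
Duration = 60 s
W' = 122 * 60 = 7320 J
Convert: 7320 / 1000 = 7.32 kJ

7.32 kJ


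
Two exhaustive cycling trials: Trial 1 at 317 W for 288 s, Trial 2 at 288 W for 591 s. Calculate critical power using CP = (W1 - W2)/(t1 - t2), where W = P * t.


W1 = 317 * 288 = 91296 J
W2 = 288 * 591 = 170208 J
CP = (91296 - 170208) / (288 - 591)
= -78912 / -303
= 260.44 W

260.44 W


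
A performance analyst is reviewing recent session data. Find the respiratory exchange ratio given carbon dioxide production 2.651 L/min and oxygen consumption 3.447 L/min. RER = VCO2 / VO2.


VCO2 = 2.651 L/min
VO2 = 3.447 L/min
RER = 2.651 / 3.447 = 0.7691

0.7691


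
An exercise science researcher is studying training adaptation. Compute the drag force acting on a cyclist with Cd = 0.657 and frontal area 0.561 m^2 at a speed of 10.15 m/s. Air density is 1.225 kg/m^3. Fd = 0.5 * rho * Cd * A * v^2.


Step 1: v^2 = 103.0225
Step 2: Fd = 0.5 * 1.225 * 0.657 * 0.561 * 103.0225
= 23.258 N

23.258 N


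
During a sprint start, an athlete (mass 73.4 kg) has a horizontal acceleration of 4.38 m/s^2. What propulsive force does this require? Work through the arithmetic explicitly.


Propulsive force = mass * acceleration
= 73.4 kg * 4.38 m/s^2
= 321.49 N

321.49 N


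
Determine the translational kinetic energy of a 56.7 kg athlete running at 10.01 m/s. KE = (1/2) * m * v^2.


KE = 0.5 * m * v^2
= 0.5 * 56.7 * 10.01^2
= 0.5 * 56.7 * 100.2001
= 2840.67 J

2840.67 J


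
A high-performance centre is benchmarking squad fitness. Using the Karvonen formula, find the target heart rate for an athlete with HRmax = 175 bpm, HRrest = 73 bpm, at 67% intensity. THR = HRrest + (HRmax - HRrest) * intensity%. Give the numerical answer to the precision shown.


HRR = 175 - 73 = 102
THR = 73 + 102 * 0.67
= 73 + 68.34
= 141.34 bpm

141.34 bpm


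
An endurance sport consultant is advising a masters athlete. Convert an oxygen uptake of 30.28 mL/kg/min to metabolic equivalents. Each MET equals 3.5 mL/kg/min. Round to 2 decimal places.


One MET = 3.5 mL/kg/min
Number of METs = 30.28 / 3.5
= 8.65 METs

8.65 METs


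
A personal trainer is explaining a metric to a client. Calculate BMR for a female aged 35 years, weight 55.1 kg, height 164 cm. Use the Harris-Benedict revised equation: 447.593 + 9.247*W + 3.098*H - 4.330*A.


Substituting values:
W term = 9.247 * 55.1 = 509.5097
H term = 3.098 * 164 = 508.072
A term = 4.330 * 35 = 151.55
BMR = 1313.62 kcal/day

1313.62 kcal/day


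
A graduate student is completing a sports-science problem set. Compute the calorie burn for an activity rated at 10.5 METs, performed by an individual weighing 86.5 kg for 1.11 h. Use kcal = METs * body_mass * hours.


Product of METs and mass = 10.5 * 86.5 = 908.25
Total kcal = 908.25 * 1.11 = 1008.16 kcal

1008.16 kcal


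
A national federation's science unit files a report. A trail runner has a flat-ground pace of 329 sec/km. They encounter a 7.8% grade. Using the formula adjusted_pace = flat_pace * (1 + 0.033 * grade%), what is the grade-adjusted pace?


Grade factor = 1 + 0.033 * 7.8 = 1.2574
Adjusted = 329 * 1.2574 = 413.68 sec/km

413.68 s/km


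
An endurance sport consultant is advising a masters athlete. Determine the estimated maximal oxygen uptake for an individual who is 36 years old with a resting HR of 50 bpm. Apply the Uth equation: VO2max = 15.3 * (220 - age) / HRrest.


HRmax = 220 - 36 = 184
VO2max = 15.3 * (184 / 50)
= 15.3 * 3.68
= 56.3 mL/kg/min

56.3 mL/kg/min


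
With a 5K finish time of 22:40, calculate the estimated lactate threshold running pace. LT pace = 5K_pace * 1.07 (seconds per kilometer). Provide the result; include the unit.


Race duration = 1360 s for 5 km
Average pace = 1360 / 5 = 272.0 s/km
LT pace = 272.0 * 1.07
= 291.04 s/km

291.04 s/km


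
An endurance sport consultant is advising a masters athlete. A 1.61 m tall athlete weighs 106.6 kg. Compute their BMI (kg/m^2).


height^2 = 2.5921 m^2
BMI = 106.6 / 2.5921 = 41.12 kg/m^2

41.12 kg/m^2


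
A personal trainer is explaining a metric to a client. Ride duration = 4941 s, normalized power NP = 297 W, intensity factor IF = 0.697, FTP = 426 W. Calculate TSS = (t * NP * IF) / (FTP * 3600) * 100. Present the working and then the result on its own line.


Numerator = 4941 * 297 * 0.697 = 1022831.469
Denominator = 426 * 3600 = 1533600
TSS = 1022831.469 / 1533600 * 100
= 66.69

66.69 TSS


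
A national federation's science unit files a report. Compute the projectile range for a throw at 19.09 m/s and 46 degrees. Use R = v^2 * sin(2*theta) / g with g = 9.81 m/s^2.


Two times the angle = 92 degrees
sin(92) = 0.999391
R = 364.4281 * 0.999391 / 9.81 = 37.126 m

37.126 m


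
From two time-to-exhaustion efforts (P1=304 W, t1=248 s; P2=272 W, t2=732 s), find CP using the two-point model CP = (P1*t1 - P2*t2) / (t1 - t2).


Work in trial 1 = 75392 J
Work in trial 2 = 199104 J
Delta work = -123712 J
Delta time = -484 s
CP = -123712 / -484 = 255.6 W

255.6 W


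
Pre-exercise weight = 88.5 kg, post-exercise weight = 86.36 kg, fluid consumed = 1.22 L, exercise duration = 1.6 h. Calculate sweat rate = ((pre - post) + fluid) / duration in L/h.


Weight loss = 88.5 - 86.36 = 2.14 kg (approx L)
Total sweat = 2.14 + 1.22 = 3.36 L
Sweat rate = 3.36 / 1.6 = 2.1 L/h

2.1 L/h


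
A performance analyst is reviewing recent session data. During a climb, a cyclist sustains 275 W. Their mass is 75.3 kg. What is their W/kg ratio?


Power-to-weight = 275 W / 75.3 kg
= 3.652 W/kg

3.652 W/kg


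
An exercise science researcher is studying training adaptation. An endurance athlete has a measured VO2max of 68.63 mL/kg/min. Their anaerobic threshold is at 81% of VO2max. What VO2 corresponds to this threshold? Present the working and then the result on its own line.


Anaerobic threshold VO2 = VO2max * 81%
= 68.63 * 0.81
= 55.59 mL/kg/min

55.59 mL/kg/min


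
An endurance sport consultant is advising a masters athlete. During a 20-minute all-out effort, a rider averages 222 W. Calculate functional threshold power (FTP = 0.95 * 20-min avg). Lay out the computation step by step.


FTP = 0.95 * 222
= 210.9 W

210.9 W


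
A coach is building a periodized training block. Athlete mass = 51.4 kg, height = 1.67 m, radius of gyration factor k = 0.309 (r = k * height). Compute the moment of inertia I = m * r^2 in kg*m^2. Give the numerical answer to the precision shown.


r = k * height = 0.309 * 1.67 = 0.51603 m
r^2 = 0.51603^2 = 0.266287
I = 51.4 * 0.266287 = 13.687 kg*m^2

13.687 kg*m^2


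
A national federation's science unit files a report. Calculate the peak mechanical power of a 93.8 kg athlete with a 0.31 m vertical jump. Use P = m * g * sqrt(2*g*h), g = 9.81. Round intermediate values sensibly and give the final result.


First, sqrt(2gh) = sqrt(2 * 9.81 * 0.31)
= sqrt(6.0822) = 2.466212 m/s
Power = 93.8 * 9.81 * 2.466212 = 2269.35 W

2269.35 W


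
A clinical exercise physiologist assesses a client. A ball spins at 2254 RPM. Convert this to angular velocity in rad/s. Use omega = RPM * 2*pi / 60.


omega = 2254 * 2 * pi / 60
= 2254 * 6.28318531 / 60
= 14162.3 / 60
= 236.038 rad/s

236.038 rad/s


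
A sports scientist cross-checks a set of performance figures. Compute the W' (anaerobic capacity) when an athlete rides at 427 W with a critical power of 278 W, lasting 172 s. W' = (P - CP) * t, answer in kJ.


Above-CP power = 149 W
Duration = 172 s
W' = 149 * 172 = 25628 J
Convert: 25628 / 1000 = 25.628 kJ

25.628 kJ


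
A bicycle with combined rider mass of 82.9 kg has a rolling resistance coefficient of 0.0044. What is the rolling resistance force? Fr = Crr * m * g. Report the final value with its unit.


Fr = 0.0044 * 82.9 * 9.81
= 0.36476 * 9.81
= 3.578 N

3.578 N


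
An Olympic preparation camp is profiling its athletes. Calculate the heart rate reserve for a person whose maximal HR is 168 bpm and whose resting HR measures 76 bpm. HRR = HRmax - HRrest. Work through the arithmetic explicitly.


HRmax = 168 bpm
HRrest = 76 bpm
HRR = 168 - 76 = 92 bpm

92 bpm


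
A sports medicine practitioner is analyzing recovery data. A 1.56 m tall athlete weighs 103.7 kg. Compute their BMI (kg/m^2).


height^2 = 2.4336 m^2
BMI = 103.7 / 2.4336 = 42.61 kg/m^2

42.61 kg/m^2


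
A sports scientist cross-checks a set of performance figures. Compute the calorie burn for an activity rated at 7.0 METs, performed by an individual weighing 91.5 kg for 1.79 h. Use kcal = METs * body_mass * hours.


Product of METs and mass = 7.0 * 91.5 = 640.5
Total kcal = 640.5 * 1.79 = 1146.5 kcal

1146.5 kcal


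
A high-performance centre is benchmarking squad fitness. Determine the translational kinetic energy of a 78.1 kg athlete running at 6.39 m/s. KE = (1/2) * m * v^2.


KE = 0.5 * m * v^2
= 0.5 * 78.1 * 6.39^2
= 0.5 * 78.1 * 40.8321
= 1594.49 J

1594.49 J


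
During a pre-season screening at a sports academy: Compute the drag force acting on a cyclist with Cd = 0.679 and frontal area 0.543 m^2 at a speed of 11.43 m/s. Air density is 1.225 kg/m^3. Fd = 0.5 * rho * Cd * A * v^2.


Step 1: v^2 = 130.6449
Step 2: Fd = 0.5 * 1.225 * 0.679 * 0.543 * 130.6449
= 29.503 N

29.503 N


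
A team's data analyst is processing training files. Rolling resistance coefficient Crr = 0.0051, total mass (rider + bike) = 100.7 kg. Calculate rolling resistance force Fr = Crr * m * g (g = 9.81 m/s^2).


Fr = Crr * m * g
= 0.0051 * 100.7 * 9.81
= 5.038 N

5.038 N


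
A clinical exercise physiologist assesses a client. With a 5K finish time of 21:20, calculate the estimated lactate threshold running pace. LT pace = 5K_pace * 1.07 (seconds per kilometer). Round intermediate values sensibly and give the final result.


Race duration = 1280 s for 5 km
Average pace = 1280 / 5 = 256.0 s/km
LT pace = 256.0 * 1.07
= 273.92 s/km

273.92 s/km


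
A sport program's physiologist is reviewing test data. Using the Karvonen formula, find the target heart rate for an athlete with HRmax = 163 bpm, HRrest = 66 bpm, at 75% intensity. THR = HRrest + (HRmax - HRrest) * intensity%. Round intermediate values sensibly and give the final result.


HRR = 163 - 66 = 97
THR = 66 + 97 * 0.75
= 66 + 72.75
= 138.75 bpm

138.75 bpm


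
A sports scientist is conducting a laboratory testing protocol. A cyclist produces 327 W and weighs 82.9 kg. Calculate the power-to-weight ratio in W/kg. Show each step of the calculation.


P/W = power / mass
= 327 / 82.9
= 3.945 W/kg

3.945 W/kg


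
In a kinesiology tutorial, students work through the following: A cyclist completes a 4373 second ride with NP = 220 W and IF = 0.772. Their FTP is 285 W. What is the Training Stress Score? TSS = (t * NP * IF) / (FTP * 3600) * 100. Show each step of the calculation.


t * NP * IF = 4373 * 220 * 0.772 = 742710.32
FTP * 3600 = 1026000
TSS = (742710.32 / 1026000) * 100 = 72.39

72.39 TSS


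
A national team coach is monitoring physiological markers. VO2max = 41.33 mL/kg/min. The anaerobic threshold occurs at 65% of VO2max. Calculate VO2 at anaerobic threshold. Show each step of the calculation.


AT fraction = 65 / 100 = 0.65
AT VO2 = 41.33 * 0.65
= 26.86 mL/kg/min

26.86 mL/kg/min


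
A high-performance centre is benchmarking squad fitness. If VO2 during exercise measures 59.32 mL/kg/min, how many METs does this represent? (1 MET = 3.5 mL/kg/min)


METs = VO2 / 3.5 = 59.32 / 3.5 = 16.95

16.95 METs


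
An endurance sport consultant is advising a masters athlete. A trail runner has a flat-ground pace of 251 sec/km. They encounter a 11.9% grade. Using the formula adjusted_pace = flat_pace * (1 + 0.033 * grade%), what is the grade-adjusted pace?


Grade factor = 1 + 0.033 * 11.9 = 1.3927
Adjusted = 251 * 1.3927 = 349.57 sec/km

349.57 s/km


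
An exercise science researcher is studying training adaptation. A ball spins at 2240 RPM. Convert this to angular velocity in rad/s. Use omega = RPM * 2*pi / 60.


omega = 2240 * 2 * pi / 60
= 2240 * 6.28318531 / 60
= 14074.335 / 60
= 234.572 rad/s

234.572 rad/s


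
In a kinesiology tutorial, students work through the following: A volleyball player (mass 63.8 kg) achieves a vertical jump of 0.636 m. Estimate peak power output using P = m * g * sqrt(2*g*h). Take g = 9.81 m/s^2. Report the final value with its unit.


2 * g * h = 2 * 9.81 * 0.636 = 12.47832
sqrt(12.47832) = 3.532467 m/s
P = 63.8 * 9.81 * 3.532467 = 2210.89 W

2210.89 W


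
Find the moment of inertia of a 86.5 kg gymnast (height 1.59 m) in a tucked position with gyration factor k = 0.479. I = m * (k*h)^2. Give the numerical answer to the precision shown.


Radius of gyration = 0.479 * 1.59 = 0.76161 m
I = 86.5 * 0.76161^2
= 86.5 * 0.58005
= 50.174 kg*m^2

50.174 kg*m^2


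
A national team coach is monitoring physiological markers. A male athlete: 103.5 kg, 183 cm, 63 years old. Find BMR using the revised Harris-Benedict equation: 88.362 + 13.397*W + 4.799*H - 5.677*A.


Intercept = 88.362
Weight contribution = 13.397 * 103.5 = 1386.5895
Height contribution = 4.799 * 183 = 878.217
Age contribution = 5.677 * 63 = 357.651
BMR = 88.362 + 1386.5895 + 878.217 - 357.651
= 1995.52 kcal/day

1995.52 kcal/day


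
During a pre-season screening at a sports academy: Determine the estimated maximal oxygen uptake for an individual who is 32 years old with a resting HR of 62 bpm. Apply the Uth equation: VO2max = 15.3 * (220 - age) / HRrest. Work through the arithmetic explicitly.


HRmax = 220 - 32 = 188
VO2max = 15.3 * (188 / 62)
= 15.3 * 3.0323
= 46.39 mL/kg/min

46.39 mL/kg/min


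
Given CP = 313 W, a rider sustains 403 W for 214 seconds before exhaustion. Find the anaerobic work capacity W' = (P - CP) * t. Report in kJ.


Excess power = 403 - 313 = 90 W
Work above CP = 90 * 214 = 19260 J
W' = 19.26 kJ

19.26 kJ


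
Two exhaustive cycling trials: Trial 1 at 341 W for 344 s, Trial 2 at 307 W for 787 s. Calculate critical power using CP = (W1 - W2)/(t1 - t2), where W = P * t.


W1 = 341 * 344 = 117304 J
W2 = 307 * 787 = 241609 J
CP = (117304 - 241609) / (344 - 787)
= -124305 / -443
= 280.6 W

280.6 W


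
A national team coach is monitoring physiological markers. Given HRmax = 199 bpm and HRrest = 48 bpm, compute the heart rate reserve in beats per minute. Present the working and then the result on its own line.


Heart rate reserve = maximum HR minus resting HR
HRR = 199 - 48 = 151 bpm

151 bpm


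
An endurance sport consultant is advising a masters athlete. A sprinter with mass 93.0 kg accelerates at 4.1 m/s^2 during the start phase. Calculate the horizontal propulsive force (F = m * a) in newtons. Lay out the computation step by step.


F = m * a
= 93.0 * 4.1
= 381.3 N

381.3 N


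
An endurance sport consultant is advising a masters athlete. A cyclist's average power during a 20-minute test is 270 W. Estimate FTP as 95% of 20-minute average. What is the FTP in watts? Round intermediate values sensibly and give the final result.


FTP = 20-min power * 0.95
= 270 * 0.95
= 256.5 W

256.5 W


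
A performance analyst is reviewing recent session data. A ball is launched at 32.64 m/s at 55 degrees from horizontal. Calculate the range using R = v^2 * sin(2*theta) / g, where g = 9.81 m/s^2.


sin(2 * 55) = sin(110) = 0.939693
v^2 = 32.64^2 = 1065.3696
R = 1065.3696 * 0.939693 / 9.81
= 102.051 m

102.051 m


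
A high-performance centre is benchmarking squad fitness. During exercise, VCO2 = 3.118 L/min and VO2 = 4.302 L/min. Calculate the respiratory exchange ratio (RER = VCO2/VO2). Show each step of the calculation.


RER = VCO2 / VO2
= 3.118 / 4.302
= 0.7248

0.7248


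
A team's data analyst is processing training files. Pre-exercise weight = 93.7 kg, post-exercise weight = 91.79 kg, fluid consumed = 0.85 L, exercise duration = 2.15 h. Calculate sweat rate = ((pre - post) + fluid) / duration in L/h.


Weight loss = 93.7 - 91.79 = 1.91 kg (approx L)
Total sweat = 1.91 + 0.85 = 2.76 L
Sweat rate = 2.76 / 2.15 = 1.284 L/h

1.284 L/h


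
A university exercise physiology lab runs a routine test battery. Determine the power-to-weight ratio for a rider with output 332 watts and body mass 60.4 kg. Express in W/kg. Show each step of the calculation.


P/W = 332 / 60.4 = 5.497 W/kg

5.497 W/kg


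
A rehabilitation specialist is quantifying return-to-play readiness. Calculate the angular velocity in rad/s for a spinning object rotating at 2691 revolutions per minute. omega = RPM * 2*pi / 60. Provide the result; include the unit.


omega = RPM * 2*pi / 60
= 2691 * 6.28318531 / 60
= 281.801 rad/s

281.801 rad/s


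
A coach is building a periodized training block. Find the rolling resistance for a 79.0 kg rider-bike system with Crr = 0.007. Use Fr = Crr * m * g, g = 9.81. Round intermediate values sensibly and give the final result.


m * g = 79.0 * 9.81 = 774.99 N
Fr = 0.007 * 774.99 = 5.425 N

5.425 N


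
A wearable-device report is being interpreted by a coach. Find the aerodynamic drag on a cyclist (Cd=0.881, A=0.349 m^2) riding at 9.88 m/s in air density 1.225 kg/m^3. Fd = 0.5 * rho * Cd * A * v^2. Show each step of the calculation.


Fd = 0.5 * 1.225 * 0.881 * 0.349 * 9.88^2
= 0.5 * 1.225 * 0.881 * 0.349 * 97.6144
= 18.383 N

18.383 N


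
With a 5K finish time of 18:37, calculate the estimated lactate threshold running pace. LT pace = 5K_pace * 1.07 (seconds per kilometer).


Race duration = 1117 s for 5 km
Average pace = 1117 / 5 = 223.4 s/km
LT pace = 223.4 * 1.07
= 239.04 s/km

239.04 s/km


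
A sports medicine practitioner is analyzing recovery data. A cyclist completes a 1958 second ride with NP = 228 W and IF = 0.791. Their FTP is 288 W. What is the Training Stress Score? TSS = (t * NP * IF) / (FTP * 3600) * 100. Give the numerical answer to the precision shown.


t * NP * IF = 1958 * 228 * 0.791 = 353121.384
FTP * 3600 = 1036800
TSS = (353121.384 / 1036800) * 100 = 34.06

34.06 TSS


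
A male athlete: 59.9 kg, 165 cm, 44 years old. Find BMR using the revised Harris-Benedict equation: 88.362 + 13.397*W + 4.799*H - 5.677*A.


Intercept = 88.362
Weight contribution = 13.397 * 59.9 = 802.4803
Height contribution = 4.799 * 165 = 791.835
Age contribution = 5.677 * 44 = 249.788
BMR = 88.362 + 802.4803 + 791.835 - 249.788
= 1432.89 kcal/day

1432.89 kcal/day


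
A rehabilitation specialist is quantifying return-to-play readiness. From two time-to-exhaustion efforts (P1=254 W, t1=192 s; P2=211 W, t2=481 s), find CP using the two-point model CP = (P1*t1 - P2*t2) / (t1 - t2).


Work in trial 1 = 48768 J
Work in trial 2 = 101491 J
Delta work = -52723 J
Delta time = -289 s
CP = -52723 / -289 = 182.43 W

182.43 W
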